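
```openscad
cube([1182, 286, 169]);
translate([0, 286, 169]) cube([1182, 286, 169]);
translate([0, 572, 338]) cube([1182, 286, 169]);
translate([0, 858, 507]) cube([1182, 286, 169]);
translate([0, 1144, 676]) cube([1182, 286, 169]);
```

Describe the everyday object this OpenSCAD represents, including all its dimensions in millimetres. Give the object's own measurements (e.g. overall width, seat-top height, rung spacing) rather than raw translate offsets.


A straight staircase of 5 solid steps. Each step is 1182 mm wide (x), 286 mm deep (y, the going) and 169 mm tall (the rise). The first step rests on the floor; each subsequent step sits one going further in +y and one rise higher in +z, directly behind and above the previous step with no overlap.


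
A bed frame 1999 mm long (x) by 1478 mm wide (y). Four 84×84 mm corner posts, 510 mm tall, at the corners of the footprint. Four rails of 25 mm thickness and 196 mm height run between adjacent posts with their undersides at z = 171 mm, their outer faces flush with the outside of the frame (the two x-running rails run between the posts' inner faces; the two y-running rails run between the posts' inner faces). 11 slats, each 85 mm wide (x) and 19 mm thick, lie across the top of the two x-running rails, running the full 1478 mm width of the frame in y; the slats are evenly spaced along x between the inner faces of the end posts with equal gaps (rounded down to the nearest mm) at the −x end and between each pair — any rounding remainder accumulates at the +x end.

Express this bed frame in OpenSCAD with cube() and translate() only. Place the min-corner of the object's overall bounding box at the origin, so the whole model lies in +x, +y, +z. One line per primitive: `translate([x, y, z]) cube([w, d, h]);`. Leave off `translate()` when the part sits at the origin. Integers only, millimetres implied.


// slat z = rail_z + rail_h = 171 + 196 = 367
// slat gap = ⌊(1831 − 11·85) / 12⌋ = 74
cube([84, 84, 510]);
translate([0, 1394, 0]) cube([84, 84, 510]);
translate([1915, 0, 0]) cube([84, 84, 510]);
translate([1915, 1394, 0]) cube([84, 84, 510]);
translate([84, 0, 171]) cube([1831, 25, 196]);
translate([84, 1453, 171]) cube([1831, 25, 196]);
translate([0, 84, 171]) cube([25, 1310, 196]);
translate([1974, 84, 171]) cube([25, 1310, 196]);
translate([158, 0, 367]) cube([85, 1478, 19]);
translate([317, 0, 367]) cube([85, 1478, 19]);
translate([476, 0, 367]) cube([85, 1478, 19]);
translate([635, 0, 367]) cube([85, 1478, 19]);
translate([794, 0, 367]) cube([85, 1478, 19]);
translate([953, 0, 367]) cube([85, 1478, 19]);
translate([1112, 0, 367]) cube([85, 1478, 19]);
translate([1271, 0, 367]) cube([85, 1478, 19]);
translate([1430, 0, 367]) cube([85, 1478, 19]);
translate([1589, 0, 367]) cube([85, 1478, 19]);
translate([1748, 0, 367]) cube([85, 1478, 19]);


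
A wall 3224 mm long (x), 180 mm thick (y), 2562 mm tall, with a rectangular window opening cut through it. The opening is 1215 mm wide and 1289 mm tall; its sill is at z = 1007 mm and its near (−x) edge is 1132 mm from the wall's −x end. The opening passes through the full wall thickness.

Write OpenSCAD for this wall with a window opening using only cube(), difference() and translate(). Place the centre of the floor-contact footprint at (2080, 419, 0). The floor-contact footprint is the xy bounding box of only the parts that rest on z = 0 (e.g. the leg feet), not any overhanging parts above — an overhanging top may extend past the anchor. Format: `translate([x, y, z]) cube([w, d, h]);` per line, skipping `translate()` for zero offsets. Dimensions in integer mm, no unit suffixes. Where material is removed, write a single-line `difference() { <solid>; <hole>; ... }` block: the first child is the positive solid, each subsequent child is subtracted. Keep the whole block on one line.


difference() { translate([468, 329, 0]) cube([3224, 180, 2562]); translate([1600, 329, 1007]) cube([1215, 180, 1289]); }


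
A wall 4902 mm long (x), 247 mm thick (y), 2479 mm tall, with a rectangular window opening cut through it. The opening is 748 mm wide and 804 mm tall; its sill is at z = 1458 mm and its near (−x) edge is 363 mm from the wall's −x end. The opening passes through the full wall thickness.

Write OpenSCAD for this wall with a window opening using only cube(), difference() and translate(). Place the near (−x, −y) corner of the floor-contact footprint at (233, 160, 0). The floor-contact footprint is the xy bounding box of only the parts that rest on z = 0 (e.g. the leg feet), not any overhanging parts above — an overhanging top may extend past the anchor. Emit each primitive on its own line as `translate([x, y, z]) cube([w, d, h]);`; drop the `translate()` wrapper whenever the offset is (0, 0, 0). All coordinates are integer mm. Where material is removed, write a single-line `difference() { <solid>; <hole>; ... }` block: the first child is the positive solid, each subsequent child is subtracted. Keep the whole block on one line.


difference() { translate([233, 160, 0]) cube([4902, 247, 2479]); translate([596, 160, 1458]) cube([748, 247, 804]); }


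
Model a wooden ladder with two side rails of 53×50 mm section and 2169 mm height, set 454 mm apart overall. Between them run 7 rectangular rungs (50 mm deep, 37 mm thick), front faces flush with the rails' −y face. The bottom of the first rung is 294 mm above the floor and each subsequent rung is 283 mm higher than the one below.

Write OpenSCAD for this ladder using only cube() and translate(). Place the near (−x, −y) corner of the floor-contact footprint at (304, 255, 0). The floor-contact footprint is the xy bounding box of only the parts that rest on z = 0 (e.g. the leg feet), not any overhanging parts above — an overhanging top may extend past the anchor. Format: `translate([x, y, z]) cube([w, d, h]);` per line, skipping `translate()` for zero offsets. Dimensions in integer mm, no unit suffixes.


translate([304, 255, 0]) cube([53, 50, 2169]);
translate([705, 255, 0]) cube([53, 50, 2169]);
translate([357, 255, 294]) cube([348, 50, 37]);
translate([357, 255, 577]) cube([348, 50, 37]);
translate([357, 255, 860]) cube([348, 50, 37]);
translate([357, 255, 1143]) cube([348, 50, 37]);
translate([357, 255, 1426]) cube([348, 50, 37]);
translate([357, 255, 1709]) cube([348, 50, 37]);
translate([357, 255, 1992]) cube([348, 50, 37]);


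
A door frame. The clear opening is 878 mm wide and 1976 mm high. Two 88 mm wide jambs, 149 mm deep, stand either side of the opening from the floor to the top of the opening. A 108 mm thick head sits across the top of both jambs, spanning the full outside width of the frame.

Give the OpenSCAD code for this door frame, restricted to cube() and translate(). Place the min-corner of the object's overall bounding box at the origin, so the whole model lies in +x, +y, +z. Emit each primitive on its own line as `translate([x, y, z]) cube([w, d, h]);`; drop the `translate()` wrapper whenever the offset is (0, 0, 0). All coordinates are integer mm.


cube([88, 149, 1976]);
translate([966, 0, 0]) cube([88, 149, 1976]);
translate([0, 0, 1976]) cube([1054, 149, 108]);


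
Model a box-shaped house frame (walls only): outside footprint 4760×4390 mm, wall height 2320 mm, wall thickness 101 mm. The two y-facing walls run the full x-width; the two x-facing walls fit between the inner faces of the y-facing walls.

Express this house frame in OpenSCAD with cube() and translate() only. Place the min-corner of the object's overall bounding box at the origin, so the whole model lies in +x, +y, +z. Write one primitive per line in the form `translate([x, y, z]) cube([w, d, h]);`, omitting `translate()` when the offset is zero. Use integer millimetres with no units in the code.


cube([4760, 101, 2320]);
translate([0, 4289, 0]) cube([4760, 101, 2320]);
translate([0, 101, 0]) cube([101, 4188, 2320]);
translate([4659, 101, 0]) cube([101, 4188, 2320]);


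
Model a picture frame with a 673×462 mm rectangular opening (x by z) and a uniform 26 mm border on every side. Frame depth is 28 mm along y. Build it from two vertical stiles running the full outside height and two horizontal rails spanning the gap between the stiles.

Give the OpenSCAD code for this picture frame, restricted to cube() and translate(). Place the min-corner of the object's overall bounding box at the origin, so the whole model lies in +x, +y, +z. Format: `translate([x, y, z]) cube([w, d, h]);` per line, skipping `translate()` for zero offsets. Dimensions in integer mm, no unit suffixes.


cube([26, 28, 514]);
translate([699, 0, 0]) cube([26, 28, 514]);
translate([26, 0, 0]) cube([673, 28, 26]);
translate([26, 0, 488]) cube([673, 28, 26]);


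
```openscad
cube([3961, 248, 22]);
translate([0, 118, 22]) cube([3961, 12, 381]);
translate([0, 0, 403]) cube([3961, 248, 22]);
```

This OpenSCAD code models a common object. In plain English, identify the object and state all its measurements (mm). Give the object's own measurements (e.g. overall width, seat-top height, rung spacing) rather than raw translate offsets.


An I-beam lying along x, 3961 mm long. Overall section height 425 mm. Two flanges 248 mm wide (y) and 22 mm thick, one on the floor and one at the top; a web 12 mm thick runs between them, centred on the flange width.


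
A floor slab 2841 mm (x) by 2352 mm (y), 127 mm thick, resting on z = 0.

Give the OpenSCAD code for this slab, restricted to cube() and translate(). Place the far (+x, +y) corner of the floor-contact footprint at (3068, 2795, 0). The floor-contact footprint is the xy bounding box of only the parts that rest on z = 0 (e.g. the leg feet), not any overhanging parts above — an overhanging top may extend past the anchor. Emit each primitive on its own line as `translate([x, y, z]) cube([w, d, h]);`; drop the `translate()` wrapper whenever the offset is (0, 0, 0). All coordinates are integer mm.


translate([227, 443, 0]) cube([2841, 2352, 127]);


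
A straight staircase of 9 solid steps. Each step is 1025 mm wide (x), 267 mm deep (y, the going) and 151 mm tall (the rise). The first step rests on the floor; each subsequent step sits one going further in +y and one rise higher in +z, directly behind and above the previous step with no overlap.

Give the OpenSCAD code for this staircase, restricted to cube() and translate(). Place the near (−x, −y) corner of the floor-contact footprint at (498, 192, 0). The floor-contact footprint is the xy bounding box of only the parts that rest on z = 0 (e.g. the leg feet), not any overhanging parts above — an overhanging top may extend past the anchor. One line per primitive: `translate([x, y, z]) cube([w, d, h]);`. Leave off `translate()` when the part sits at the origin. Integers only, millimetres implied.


translate([498, 192, 0]) cube([1025, 267, 151]);
translate([498, 459, 151]) cube([1025, 267, 151]);
translate([498, 726, 302]) cube([1025, 267, 151]);
translate([498, 993, 453]) cube([1025, 267, 151]);
translate([498, 1260, 604]) cube([1025, 267, 151]);
translate([498, 1527, 755]) cube([1025, 267, 151]);
translate([498, 1794, 906]) cube([1025, 267, 151]);
translate([498, 2061, 1057]) cube([1025, 267, 151]);
translate([498, 2328, 1208]) cube([1025, 267, 151]);


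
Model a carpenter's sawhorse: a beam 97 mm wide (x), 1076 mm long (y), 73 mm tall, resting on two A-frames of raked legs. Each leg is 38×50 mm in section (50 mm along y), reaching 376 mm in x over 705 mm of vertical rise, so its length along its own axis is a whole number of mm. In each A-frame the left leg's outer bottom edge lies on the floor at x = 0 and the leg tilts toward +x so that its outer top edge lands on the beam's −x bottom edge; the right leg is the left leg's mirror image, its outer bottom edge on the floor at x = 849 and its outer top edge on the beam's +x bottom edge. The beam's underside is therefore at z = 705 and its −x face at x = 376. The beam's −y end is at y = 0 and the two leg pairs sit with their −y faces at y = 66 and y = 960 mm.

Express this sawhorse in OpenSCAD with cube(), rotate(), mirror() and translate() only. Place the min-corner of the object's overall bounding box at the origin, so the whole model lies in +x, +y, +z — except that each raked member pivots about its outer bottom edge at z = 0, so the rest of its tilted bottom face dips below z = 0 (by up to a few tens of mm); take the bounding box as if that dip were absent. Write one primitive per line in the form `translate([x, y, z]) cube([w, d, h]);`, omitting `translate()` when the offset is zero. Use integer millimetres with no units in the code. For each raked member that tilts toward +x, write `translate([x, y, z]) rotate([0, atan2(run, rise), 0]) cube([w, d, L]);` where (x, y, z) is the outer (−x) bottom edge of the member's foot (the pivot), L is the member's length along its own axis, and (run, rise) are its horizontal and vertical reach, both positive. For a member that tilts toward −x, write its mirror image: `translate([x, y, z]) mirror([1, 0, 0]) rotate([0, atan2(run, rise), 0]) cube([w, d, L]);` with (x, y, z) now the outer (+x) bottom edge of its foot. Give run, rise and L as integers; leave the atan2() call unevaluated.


translate([376, 0, 705]) cube([97, 1076, 73]);
translate([0, 66, 0]) rotate([0, atan2(376, 705), 0]) cube([38, 50, 799]);
translate([849, 66, 0]) mirror([1, 0, 0]) rotate([0, atan2(376, 705), 0]) cube([38, 50, 799]);
translate([0, 960, 0]) rotate([0, atan2(376, 705), 0]) cube([38, 50, 799]);
translate([849, 960, 0]) mirror([1, 0, 0]) rotate([0, atan2(376, 705), 0]) cube([38, 50, 799]);


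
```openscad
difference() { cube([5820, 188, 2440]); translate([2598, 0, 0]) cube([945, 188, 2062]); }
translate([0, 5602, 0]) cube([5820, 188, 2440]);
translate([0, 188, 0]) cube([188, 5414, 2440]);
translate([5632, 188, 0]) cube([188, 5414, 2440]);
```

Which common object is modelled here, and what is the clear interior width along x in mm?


A single room. The interior width is 5444 mm.

Four walls enclosing a rectangle with a door in the front wall — a room. Outside width 5820 minus two 188 mm walls gives 5444 mm.


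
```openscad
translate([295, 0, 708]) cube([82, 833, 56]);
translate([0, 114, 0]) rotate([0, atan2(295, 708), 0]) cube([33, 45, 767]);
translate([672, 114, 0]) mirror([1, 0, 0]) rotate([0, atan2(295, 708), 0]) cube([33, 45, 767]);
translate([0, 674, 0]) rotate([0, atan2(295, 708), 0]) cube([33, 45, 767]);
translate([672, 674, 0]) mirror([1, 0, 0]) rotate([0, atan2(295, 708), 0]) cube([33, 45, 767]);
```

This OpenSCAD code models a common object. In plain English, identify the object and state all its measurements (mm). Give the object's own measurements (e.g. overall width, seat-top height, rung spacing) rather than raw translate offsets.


A sawhorse. A 82×833×56 mm beam (x, y, z) sits on two A-frame leg pairs. Each pair is two raked legs of 33×45 mm section (45 mm along y) splaying symmetrically in x. Each leg rises 708 mm vertically over 295 mm of horizontal reach and is 767 mm long along its own axis. Every leg's outer bottom edge rests on the floor and its outer top edge meets a bottom edge of the beam — the left legs (tilting toward +x) meet the beam's −x bottom edge, the right legs (their mirror images, tilting toward −x) meet its +x bottom edge — so the leg tops tuck under the beam, the beam's underside is 708 mm above the floor, and the feet are 672 mm apart outside-to-outside with the beam centred between them. The two leg pairs are set in 114 mm from either end of the beam.


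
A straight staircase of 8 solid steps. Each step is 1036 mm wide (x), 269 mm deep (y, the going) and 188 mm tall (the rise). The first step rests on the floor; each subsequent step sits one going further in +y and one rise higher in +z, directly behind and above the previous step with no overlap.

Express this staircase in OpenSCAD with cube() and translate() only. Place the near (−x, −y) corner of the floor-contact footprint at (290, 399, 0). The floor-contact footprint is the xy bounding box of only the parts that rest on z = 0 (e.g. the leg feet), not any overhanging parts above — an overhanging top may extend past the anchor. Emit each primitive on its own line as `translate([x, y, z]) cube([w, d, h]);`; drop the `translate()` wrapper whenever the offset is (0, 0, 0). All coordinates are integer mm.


translate([290, 399, 0]) cube([1036, 269, 188]);
translate([290, 668, 188]) cube([1036, 269, 188]);
translate([290, 937, 376]) cube([1036, 269, 188]);
translate([290, 1206, 564]) cube([1036, 269, 188]);
translate([290, 1475, 752]) cube([1036, 269, 188]);
translate([290, 1744, 940]) cube([1036, 269, 188]);
translate([290, 2013, 1128]) cube([1036, 269, 188]);
translate([290, 2282, 1316]) cube([1036, 269, 188]);


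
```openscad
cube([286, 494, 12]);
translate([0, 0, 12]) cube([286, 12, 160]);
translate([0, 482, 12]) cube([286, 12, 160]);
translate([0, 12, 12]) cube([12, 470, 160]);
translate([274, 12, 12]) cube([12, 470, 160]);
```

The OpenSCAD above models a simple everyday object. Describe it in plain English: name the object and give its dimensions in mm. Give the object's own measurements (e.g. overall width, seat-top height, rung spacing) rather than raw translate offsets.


An open-topped rectangular box: outside dimensions 286×494×172 mm, with a uniform wall and base thickness of 12 mm. The base is a full 286×494 slab on the floor; four walls sit on top of the base. The front and back walls (the −y and +y sides) span the full width; the two side walls fit between them.


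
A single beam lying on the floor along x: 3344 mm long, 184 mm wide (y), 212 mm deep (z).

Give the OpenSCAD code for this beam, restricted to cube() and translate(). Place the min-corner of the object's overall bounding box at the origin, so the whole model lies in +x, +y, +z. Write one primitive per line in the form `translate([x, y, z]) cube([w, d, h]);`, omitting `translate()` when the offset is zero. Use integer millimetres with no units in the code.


cube([3344, 184, 212]);


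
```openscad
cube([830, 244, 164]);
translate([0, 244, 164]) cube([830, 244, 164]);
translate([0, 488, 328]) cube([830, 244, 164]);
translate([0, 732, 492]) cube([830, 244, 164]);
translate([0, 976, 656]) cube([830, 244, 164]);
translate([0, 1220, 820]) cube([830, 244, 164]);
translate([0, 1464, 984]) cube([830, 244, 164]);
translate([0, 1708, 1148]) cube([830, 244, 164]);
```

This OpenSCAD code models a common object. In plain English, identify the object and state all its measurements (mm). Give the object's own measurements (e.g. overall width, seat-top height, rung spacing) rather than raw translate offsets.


A straight staircase of 8 solid steps. Each step is 830 mm wide (x), 244 mm deep (y, the going) and 164 mm tall (the rise). The first step rests on the floor; each subsequent step sits one going further in +y and one rise higher in +z, directly behind and above the previous step with no overlap.


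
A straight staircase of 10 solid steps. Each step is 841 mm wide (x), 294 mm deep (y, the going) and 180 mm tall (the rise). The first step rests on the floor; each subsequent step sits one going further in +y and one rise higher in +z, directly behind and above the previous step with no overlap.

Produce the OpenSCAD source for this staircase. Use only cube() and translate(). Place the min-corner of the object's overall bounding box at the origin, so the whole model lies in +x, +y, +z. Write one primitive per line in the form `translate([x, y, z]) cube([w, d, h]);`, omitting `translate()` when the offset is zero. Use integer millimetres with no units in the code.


cube([841, 294, 180]);
translate([0, 294, 180]) cube([841, 294, 180]);
translate([0, 588, 360]) cube([841, 294, 180]);
translate([0, 882, 540]) cube([841, 294, 180]);
translate([0, 1176, 720]) cube([841, 294, 180]);
translate([0, 1470, 900]) cube([841, 294, 180]);
translate([0, 1764, 1080]) cube([841, 294, 180]);
translate([0, 2058, 1260]) cube([841, 294, 180]);
translate([0, 2352, 1440]) cube([841, 294, 180]);
translate([0, 2646, 1620]) cube([841, 294, 180]);


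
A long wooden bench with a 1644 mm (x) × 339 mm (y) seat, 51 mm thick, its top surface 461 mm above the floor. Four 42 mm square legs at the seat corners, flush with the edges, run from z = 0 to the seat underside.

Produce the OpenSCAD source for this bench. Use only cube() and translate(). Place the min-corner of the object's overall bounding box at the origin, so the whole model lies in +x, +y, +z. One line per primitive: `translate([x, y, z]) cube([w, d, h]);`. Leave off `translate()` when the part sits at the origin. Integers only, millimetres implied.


translate([0, 0, 410]) cube([1644, 339, 51]);
cube([42, 42, 410]);
translate([0, 297, 0]) cube([42, 42, 410]);
translate([1602, 0, 0]) cube([42, 42, 410]);
translate([1602, 297, 0]) cube([42, 42, 410]);


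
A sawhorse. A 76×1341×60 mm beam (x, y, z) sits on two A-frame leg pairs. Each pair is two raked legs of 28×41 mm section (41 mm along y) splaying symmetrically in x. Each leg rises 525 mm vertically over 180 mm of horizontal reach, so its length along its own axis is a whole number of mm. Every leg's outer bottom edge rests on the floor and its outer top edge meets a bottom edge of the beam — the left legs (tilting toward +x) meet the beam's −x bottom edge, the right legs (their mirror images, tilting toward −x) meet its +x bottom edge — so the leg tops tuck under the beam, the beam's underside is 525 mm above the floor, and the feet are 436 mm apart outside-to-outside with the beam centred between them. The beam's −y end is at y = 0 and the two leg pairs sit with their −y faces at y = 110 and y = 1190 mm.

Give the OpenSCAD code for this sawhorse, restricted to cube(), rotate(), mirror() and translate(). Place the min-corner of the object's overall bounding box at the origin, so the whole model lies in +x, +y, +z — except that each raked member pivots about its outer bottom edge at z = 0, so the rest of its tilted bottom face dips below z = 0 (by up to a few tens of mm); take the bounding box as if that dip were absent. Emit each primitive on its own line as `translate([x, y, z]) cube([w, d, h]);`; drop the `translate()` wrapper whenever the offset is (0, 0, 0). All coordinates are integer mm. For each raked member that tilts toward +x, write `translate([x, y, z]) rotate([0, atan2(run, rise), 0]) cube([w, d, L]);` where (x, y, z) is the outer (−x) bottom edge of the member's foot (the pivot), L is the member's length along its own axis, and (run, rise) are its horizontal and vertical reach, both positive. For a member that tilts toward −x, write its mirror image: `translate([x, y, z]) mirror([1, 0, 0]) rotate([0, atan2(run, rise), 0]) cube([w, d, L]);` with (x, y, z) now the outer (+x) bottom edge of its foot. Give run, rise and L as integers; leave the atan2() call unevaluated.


translate([180, 0, 525]) cube([76, 1341, 60]);
translate([0, 110, 0]) rotate([0, atan2(180, 525), 0]) cube([28, 41, 555]);
translate([436, 110, 0]) mirror([1, 0, 0]) rotate([0, atan2(180, 525), 0]) cube([28, 41, 555]);
translate([0, 1190, 0]) rotate([0, atan2(180, 525), 0]) cube([28, 41, 555]);
translate([436, 1190, 0]) mirror([1, 0, 0]) rotate([0, atan2(180, 525), 0]) cube([28, 41, 555]);


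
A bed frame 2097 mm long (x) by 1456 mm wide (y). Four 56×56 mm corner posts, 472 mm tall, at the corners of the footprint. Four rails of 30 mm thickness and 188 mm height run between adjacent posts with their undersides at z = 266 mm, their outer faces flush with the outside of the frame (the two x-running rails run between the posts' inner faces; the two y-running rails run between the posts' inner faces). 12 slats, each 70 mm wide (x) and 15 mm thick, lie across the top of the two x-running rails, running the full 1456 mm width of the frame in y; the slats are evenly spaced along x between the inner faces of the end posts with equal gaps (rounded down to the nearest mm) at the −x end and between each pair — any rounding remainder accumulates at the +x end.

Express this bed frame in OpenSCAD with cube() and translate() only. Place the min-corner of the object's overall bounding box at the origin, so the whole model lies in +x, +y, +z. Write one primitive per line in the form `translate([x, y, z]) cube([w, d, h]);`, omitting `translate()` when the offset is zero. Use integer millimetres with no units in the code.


cube([56, 56, 472]);
translate([0, 1400, 0]) cube([56, 56, 472]);
translate([2041, 0, 0]) cube([56, 56, 472]);
translate([2041, 1400, 0]) cube([56, 56, 472]);
translate([56, 0, 266]) cube([1985, 30, 188]);
translate([56, 1426, 266]) cube([1985, 30, 188]);
translate([0, 56, 266]) cube([30, 1344, 188]);
translate([2067, 56, 266]) cube([30, 1344, 188]);
translate([144, 0, 454]) cube([70, 1456, 15]);
translate([302, 0, 454]) cube([70, 1456, 15]);
translate([460, 0, 454]) cube([70, 1456, 15]);
translate([618, 0, 454]) cube([70, 1456, 15]);
translate([776, 0, 454]) cube([70, 1456, 15]);
translate([934, 0, 454]) cube([70, 1456, 15]);
translate([1092, 0, 454]) cube([70, 1456, 15]);
translate([1250, 0, 454]) cube([70, 1456, 15]);
translate([1408, 0, 454]) cube([70, 1456, 15]);
translate([1566, 0, 454]) cube([70, 1456, 15]);
translate([1724, 0, 454]) cube([70, 1456, 15]);
translate([1882, 0, 454]) cube([70, 1456, 15]);


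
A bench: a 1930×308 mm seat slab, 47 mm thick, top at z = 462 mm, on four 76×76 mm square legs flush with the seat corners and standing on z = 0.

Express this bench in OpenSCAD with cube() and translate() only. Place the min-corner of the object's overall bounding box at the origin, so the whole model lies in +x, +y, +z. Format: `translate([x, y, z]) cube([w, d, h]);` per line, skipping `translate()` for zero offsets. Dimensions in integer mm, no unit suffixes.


translate([0, 0, 415]) cube([1930, 308, 47]);
cube([76, 76, 415]);
translate([0, 232, 0]) cube([76, 76, 415]);
translate([1854, 0, 0]) cube([76, 76, 415]);
translate([1854, 232, 0]) cube([76, 76, 415]);


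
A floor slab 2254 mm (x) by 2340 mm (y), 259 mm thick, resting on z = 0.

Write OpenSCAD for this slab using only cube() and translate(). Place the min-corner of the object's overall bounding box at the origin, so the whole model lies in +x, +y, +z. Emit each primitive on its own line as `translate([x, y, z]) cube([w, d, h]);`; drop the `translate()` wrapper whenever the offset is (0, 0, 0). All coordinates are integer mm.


cube([2254, 2340, 259]);


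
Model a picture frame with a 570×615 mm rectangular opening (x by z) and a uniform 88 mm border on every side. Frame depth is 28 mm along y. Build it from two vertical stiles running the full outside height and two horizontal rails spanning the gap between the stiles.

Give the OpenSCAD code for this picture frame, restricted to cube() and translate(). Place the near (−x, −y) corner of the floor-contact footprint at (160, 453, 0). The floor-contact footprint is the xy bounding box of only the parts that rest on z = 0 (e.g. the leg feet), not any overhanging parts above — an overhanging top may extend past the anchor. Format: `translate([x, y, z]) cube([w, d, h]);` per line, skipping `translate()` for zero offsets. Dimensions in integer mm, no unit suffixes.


translate([160, 453, 0]) cube([88, 28, 791]);
translate([818, 453, 0]) cube([88, 28, 791]);
translate([248, 453, 0]) cube([570, 28, 88]);
translate([248, 453, 703]) cube([570, 28, 88]);


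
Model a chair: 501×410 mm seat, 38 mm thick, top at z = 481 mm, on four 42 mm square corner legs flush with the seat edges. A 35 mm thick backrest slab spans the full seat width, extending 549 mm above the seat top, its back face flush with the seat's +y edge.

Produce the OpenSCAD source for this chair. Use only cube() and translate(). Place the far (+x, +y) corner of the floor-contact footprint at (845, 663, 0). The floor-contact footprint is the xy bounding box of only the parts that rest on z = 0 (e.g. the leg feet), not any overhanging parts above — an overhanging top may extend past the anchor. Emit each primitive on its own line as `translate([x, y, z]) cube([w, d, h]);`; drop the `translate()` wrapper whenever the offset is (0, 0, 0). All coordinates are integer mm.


translate([344, 253, 443]) cube([501, 410, 38]);
translate([344, 253, 0]) cube([42, 42, 443]);
translate([803, 253, 0]) cube([42, 42, 443]);
translate([344, 621, 0]) cube([42, 42, 443]);
translate([803, 621, 0]) cube([42, 42, 443]);
translate([344, 628, 481]) cube([501, 35, 549]);


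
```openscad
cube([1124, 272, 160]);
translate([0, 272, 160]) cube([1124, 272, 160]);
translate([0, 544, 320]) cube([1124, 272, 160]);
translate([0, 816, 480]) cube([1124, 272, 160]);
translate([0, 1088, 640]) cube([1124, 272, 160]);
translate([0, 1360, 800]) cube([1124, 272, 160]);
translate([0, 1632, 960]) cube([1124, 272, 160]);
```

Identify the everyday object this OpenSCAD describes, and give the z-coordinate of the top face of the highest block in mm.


A staircase. The total rise is 1120 mm.

7 identical blocks, each offset up and back from the previous — a staircase. Each step is 160 mm tall and there are 7 of them, so the total rise is 7 × 160 = 1120 mm.


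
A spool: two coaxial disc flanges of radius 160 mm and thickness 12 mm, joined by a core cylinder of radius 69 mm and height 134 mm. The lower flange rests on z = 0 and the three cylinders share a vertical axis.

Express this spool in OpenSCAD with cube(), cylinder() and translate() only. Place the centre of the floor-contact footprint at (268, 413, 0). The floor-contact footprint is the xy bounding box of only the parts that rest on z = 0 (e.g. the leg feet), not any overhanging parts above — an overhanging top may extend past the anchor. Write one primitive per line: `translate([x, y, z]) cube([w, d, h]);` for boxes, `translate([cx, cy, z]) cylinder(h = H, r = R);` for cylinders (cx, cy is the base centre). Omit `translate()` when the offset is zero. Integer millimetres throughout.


translate([268, 413, 0]) cylinder(h = 12, r = 160);
translate([268, 413, 12]) cylinder(h = 134, r = 69);
translate([268, 413, 146]) cylinder(h = 12, r = 160);


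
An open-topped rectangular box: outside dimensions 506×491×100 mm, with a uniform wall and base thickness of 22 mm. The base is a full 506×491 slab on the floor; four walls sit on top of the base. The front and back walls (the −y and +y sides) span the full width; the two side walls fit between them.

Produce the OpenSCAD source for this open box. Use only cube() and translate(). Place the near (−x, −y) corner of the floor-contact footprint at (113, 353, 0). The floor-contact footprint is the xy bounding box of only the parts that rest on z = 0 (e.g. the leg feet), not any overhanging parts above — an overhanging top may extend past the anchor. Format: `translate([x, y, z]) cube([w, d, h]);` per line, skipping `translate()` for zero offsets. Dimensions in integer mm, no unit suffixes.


translate([113, 353, 0]) cube([506, 491, 22]);
translate([113, 353, 22]) cube([506, 22, 78]);
translate([113, 822, 22]) cube([506, 22, 78]);
translate([113, 375, 22]) cube([22, 447, 78]);
translate([597, 375, 22]) cube([22, 447, 78]);


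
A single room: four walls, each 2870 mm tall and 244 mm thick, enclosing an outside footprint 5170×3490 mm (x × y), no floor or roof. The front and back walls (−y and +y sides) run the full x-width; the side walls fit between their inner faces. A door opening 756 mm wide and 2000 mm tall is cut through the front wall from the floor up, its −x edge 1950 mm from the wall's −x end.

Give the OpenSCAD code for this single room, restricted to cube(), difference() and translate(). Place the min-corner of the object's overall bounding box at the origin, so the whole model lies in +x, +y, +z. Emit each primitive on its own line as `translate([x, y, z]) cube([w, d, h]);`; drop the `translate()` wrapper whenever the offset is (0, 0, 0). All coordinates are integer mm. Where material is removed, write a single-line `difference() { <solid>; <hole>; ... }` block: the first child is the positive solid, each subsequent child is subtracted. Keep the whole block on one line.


difference() { cube([5170, 244, 2870]); translate([1950, 0, 0]) cube([756, 244, 2000]); }
translate([0, 3246, 0]) cube([5170, 244, 2870]);
translate([0, 244, 0]) cube([244, 3002, 2870]);
translate([4926, 244, 0]) cube([244, 3002, 2870]);


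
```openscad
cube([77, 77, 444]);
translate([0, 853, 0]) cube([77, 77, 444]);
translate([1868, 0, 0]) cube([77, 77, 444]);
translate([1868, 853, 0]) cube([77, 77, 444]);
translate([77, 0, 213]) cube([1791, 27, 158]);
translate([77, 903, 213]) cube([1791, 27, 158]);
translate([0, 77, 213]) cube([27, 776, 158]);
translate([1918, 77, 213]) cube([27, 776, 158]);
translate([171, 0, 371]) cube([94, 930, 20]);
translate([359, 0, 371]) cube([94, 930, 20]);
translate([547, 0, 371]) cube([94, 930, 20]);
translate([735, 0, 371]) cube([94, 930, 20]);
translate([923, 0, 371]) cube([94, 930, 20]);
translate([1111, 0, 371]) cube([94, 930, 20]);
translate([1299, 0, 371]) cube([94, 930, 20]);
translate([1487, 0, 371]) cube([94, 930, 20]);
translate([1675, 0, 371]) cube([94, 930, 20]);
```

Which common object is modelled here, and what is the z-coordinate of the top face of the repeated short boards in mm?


A bed frame. The slat-top height is 391 mm.

Four posts, four rails, and a row of slats — a bed frame. Slats sit on the rails at z = 213 + 158 = 371; with slat thickness 20, the top is 391 mm.


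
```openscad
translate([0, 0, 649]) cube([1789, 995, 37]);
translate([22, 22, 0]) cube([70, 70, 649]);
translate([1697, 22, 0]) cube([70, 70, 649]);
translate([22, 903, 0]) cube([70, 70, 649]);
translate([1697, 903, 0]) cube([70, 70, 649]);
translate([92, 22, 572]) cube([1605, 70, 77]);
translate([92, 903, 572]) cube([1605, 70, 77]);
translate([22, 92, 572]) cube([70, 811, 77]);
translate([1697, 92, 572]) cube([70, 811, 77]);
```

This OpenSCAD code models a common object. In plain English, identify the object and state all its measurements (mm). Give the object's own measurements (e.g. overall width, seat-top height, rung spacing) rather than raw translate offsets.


A table: top 1789 mm (x) × 995 mm (y), 37 mm thick, upper face at z = 686 mm, on four 70×70 mm square legs, each inset 22 mm from the nearest pair of top edges from z = 0 to the bottom of the top. Four apron rails, 70 mm thick and 77 mm tall, run between adjacent legs with their top edges flush with the underside of the top and their outer faces flush with the legs' outer faces.


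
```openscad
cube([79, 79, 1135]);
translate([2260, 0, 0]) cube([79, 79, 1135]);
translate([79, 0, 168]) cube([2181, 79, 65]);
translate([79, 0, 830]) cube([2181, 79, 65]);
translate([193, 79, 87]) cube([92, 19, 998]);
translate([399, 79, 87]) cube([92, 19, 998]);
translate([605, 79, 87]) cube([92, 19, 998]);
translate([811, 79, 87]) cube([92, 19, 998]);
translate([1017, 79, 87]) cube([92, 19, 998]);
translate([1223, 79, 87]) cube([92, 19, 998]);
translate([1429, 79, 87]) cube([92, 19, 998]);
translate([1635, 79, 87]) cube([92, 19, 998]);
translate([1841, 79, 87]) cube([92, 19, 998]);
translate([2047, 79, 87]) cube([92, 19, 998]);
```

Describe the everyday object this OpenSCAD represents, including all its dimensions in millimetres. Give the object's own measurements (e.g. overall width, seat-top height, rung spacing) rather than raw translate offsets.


A fence section. Two 79×79 mm posts, 1135 mm tall, stand on the floor with a clear span of 2181 mm between their inner faces. Two horizontal rails of 79×65 mm section span the gap between the posts with their undersides at z = 168 mm and z = 830 mm, flush with the posts' −y face. 10 pickets, each 92 mm wide, 19 mm thick and 998 mm tall, are fixed to the +y face of the rails with their bottoms at z = 87 mm, spaced across the span with a 114 mm gap after the −x post and between neighbouring pickets, with 121 mm left before the +x post.


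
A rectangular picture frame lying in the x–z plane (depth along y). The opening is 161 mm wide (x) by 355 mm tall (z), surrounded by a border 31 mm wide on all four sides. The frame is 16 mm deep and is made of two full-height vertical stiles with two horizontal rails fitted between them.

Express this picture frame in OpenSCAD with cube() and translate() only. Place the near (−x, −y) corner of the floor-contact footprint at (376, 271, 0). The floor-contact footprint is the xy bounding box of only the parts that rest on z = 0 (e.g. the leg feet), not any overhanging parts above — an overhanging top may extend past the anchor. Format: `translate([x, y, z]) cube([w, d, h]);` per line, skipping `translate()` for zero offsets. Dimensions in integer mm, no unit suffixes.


translate([376, 271, 0]) cube([31, 16, 417]);
translate([568, 271, 0]) cube([31, 16, 417]);
translate([407, 271, 0]) cube([161, 16, 31]);
translate([407, 271, 386]) cube([161, 16, 31]);


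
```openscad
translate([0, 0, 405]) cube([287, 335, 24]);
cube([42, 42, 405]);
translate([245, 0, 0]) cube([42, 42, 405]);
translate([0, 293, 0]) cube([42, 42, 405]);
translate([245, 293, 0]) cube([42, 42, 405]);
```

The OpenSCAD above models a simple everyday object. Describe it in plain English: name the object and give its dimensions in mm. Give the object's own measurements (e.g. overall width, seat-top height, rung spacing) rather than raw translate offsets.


A four-legged stool. The seat is a 287×335×24 mm slab whose top surface is at z = 429 mm; four square legs, each 42×42 mm in cross-section, run from the floor (z = 0) to the underside of the seat, each flush with a corner of the seat.


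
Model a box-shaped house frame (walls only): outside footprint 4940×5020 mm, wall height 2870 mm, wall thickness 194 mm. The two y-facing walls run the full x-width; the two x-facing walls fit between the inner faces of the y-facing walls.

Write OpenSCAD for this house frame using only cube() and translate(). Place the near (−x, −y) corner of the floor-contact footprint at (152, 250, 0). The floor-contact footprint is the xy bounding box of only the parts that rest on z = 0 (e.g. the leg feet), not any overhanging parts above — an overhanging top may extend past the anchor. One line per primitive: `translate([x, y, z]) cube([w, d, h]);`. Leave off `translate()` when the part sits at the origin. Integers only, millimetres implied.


translate([152, 250, 0]) cube([4940, 194, 2870]);
translate([152, 5076, 0]) cube([4940, 194, 2870]);
translate([152, 444, 0]) cube([194, 4632, 2870]);
translate([4898, 444, 0]) cube([194, 4632, 2870]);


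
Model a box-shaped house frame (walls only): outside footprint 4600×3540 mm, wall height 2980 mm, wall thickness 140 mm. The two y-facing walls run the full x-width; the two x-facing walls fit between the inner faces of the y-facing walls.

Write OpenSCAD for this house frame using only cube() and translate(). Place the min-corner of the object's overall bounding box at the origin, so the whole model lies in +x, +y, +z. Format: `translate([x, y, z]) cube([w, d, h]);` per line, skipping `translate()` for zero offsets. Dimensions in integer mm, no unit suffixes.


cube([4600, 140, 2980]);
translate([0, 3400, 0]) cube([4600, 140, 2980]);
translate([0, 140, 0]) cube([140, 3260, 2980]);
translate([4460, 140, 0]) cube([140, 3260, 2980]);


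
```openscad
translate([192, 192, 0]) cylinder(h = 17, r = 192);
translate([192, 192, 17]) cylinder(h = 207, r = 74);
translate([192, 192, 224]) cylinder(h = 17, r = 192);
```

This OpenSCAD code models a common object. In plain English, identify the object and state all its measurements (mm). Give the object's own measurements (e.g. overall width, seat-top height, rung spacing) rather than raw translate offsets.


A spool: two coaxial disc flanges of radius 192 mm and thickness 17 mm, joined by a core cylinder of radius 74 mm and height 207 mm. The lower flange rests on z = 0 and the three cylinders share a vertical axis.


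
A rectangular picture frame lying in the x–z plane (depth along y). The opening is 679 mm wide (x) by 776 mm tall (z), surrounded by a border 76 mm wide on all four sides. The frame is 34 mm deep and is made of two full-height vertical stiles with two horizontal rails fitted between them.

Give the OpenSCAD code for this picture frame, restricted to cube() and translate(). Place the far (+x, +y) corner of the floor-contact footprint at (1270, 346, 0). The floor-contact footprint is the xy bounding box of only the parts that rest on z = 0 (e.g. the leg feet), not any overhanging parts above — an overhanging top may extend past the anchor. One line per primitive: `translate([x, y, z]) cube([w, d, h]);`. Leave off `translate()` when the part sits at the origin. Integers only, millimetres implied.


translate([439, 312, 0]) cube([76, 34, 928]);
translate([1194, 312, 0]) cube([76, 34, 928]);
translate([515, 312, 0]) cube([679, 34, 76]);
translate([515, 312, 852]) cube([679, 34, 76]);
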